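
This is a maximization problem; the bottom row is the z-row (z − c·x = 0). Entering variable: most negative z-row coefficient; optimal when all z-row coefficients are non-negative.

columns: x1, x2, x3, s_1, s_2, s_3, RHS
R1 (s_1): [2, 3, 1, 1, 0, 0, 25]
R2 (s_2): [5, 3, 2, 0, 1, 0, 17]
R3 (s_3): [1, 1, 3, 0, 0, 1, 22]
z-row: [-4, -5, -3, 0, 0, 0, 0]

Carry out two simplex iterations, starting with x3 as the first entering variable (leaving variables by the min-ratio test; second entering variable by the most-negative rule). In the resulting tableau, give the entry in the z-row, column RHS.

Ratio test on column x3 — row 1: 25/1 = 25; row 2: 17/2 = 17/2; row 3: 22/3 = 22/3. Minimum is 22/3 at row 3 (s_3 leaves); pivot element 3.
Divide row 3 by 3; eliminate column x3 from the other rows.
Second iteration: most negative z-row entry is -4 in column x2, so x2 enters.
Ratio test on column x2 — row 1: (53/3)/(8/3) = 53/8; row 2: (7/3)/(7/3) = 1; row 3: (22/3)/(1/3) = 22. Minimum is 1 at row 2 (s_2 leaves); pivot element 7/3.
Divide row 2 by 7/3; eliminate column x2 from the other rows.
After both pivots, the entry at the z-row, column RHS is 26.

26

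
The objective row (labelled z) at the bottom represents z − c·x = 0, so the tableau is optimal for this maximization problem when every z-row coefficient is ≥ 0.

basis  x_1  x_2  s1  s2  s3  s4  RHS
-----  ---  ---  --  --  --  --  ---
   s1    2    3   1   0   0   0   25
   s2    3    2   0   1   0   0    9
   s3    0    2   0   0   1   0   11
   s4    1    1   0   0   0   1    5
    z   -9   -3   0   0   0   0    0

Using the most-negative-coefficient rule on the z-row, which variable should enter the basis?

x_1

Negative z-row entries: x_1: -9, x_2: -3.
The most negative is -9 in column x_1, so x_1 enters.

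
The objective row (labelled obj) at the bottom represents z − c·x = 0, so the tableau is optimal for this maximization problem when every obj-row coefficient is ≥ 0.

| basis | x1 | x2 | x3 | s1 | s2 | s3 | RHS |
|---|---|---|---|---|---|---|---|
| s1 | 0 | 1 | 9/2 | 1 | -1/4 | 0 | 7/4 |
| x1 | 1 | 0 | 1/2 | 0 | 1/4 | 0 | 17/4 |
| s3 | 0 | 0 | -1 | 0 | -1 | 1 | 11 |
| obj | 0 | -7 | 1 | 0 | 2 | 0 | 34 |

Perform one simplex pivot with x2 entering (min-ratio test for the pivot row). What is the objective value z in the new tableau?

Ratio test on column x2 — row 1: (7/4)/1 = 7/4; row 2: entry 0 ≤ 0; row 3: entry 0 ≤ 0. Minimum is 7/4 at row 1 (s1 leaves); pivot element 1.
Pivot on row 1; the obj-row RHS becomes 34 − (-7)·(7/4) = 185/4.

185/4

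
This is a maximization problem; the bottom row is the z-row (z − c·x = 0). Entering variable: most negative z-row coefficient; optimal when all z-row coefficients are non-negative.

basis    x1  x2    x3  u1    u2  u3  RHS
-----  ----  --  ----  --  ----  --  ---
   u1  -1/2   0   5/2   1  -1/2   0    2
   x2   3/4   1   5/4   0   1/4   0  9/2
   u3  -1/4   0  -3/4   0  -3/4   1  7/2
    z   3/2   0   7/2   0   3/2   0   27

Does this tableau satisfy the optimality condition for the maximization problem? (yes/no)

Every z-row coefficient is ≥ 0, so the tableau is optimal.

yes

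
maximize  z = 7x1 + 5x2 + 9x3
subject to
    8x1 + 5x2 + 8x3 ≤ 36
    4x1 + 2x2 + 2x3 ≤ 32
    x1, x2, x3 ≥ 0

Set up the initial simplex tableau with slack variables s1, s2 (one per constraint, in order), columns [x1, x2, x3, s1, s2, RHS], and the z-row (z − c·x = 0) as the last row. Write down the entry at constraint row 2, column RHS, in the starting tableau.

The RHS of constraint 2 is b_2 = 32.

32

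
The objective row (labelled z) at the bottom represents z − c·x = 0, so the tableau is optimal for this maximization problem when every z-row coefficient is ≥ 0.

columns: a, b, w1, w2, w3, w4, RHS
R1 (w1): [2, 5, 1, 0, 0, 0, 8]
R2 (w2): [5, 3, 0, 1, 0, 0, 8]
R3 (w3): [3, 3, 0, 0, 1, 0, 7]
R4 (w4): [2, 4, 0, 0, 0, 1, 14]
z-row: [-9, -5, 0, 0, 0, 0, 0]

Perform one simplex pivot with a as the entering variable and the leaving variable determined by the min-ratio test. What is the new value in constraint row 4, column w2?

Ratio test on column a — row 1: 8/2 = 4; row 2: 8/5 = 8/5; row 3: 7/3 = 7/3; row 4: 14/2 = 7. Minimum is 8/5 at row 2 (w2 leaves); pivot element 5.
Divide row 2 by 5; eliminate column a from the other rows.
Row 4 update in column w2: 0 − 2·(1/5) = -2/5.

-2/5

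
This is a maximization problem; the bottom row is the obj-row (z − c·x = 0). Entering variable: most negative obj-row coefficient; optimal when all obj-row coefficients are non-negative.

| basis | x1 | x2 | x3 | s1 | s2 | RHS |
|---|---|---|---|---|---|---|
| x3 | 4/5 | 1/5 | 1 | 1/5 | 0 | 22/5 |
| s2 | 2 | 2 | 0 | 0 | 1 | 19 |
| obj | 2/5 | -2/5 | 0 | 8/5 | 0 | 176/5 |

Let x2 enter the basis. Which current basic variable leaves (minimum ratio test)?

Column x2 entries and ratios — x3: (22/5)/(1/5) = 22; s2: 19/2 = 19/2.
Smallest ratio is 19/2 in the row of s2, so s2 leaves.

s2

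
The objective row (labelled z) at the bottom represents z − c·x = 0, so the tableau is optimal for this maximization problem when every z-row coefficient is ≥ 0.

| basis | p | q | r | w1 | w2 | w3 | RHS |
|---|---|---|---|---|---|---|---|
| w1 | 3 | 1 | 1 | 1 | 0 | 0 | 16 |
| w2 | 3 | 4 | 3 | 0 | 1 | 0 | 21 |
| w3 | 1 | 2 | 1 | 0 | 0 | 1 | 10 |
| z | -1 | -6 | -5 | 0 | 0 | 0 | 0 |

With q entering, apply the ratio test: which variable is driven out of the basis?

Column q entries and ratios — w1: 16/1 = 16; w2: 21/4 = 21/4; w3: 10/2 = 5.
Smallest ratio is 5 in the row of w3, so w3 leaves.

w3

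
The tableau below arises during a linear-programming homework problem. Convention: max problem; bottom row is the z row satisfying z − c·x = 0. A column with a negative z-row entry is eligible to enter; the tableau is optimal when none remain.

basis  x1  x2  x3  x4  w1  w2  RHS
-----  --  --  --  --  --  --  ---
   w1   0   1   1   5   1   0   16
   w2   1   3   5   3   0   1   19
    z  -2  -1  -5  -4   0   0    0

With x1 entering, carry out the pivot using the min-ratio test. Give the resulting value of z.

Ratio test on column x1 — row 1: entry 0 ≤ 0; row 2: 19/1 = 19. Minimum is 19 at row 2 (w2 leaves); pivot element 1.
Pivot on row 2; the z-row RHS becomes 0 − (-2)·19 = 38.

38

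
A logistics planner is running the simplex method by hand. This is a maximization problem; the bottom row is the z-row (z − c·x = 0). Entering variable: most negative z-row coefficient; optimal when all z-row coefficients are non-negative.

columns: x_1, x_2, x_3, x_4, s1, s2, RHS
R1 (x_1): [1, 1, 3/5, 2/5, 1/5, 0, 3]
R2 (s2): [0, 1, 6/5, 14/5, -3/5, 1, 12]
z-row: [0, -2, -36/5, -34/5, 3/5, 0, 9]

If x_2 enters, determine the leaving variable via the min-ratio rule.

x_1

Column x_2 entries and ratios — x_1: 3/1 = 3; s2: 12/1 = 12.
Smallest ratio is 3 in the row of x_1, so x_1 leaves.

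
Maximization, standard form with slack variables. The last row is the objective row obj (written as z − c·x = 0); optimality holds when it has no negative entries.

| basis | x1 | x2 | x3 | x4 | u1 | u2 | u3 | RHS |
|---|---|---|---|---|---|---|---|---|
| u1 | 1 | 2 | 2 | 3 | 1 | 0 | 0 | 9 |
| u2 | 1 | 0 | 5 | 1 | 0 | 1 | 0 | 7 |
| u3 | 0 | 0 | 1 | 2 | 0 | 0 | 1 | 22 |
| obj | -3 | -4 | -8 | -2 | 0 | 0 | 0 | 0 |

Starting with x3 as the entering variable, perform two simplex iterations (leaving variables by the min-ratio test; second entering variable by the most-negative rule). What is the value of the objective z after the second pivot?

Ratio test on column x3 — row 1: 9/2 = 9/2; row 2: 7/5 = 7/5; row 3: 22/1 = 22. Minimum is 7/5 at row 2 (u2 leaves); pivot element 5.
Pivot on row 2; the obj-row RHS becomes 0 − (-8)·(7/5) = 56/5.
Next entering variable (most negative obj-row entry -4): x2.
Ratio test on column x2 — row 1: (31/5)/2 = 31/10; row 2: entry 0 ≤ 0; row 3: entry 0 ≤ 0. Minimum is 31/10 at row 1 (u1 leaves); pivot element 2.
After the second pivot the obj-row RHS is 56/5 − (-4)·(31/10) = 118/5.

118/5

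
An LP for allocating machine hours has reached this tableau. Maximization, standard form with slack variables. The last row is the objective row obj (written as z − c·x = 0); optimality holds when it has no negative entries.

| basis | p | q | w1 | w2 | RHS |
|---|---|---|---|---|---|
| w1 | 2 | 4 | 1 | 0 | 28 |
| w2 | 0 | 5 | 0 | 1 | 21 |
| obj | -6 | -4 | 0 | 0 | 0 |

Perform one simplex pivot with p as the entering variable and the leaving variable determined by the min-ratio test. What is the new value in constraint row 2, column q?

Ratio test on column p — row 1: 28/2 = 14; row 2: entry 0 ≤ 0. Minimum is 14 at row 1 (w1 leaves); pivot element 2.
Divide row 1 by 2; eliminate column p from the other rows.
Row 2 update in column q: 5 − 0·2 = 5.

5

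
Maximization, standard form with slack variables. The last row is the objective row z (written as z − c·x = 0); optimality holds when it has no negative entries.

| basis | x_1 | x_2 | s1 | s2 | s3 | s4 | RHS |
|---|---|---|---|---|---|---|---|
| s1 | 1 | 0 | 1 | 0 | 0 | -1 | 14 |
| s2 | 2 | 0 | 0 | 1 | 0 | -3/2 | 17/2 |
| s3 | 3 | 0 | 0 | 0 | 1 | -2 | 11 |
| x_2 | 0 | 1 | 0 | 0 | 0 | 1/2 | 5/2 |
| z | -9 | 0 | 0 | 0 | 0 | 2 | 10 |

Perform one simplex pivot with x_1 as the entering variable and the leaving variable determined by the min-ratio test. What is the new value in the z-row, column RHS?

Ratio test on column x_1 — row 1: 14/1 = 14; row 2: (17/2)/2 = 17/4; row 3: 11/3 = 11/3; row 4: entry 0 ≤ 0. Minimum is 11/3 at row 3 (s3 leaves); pivot element 3.
Divide row 3 by 3; eliminate column x_1 from the other rows.
z-row update in column RHS: 10 − (-9)·(11/3) = 43.

43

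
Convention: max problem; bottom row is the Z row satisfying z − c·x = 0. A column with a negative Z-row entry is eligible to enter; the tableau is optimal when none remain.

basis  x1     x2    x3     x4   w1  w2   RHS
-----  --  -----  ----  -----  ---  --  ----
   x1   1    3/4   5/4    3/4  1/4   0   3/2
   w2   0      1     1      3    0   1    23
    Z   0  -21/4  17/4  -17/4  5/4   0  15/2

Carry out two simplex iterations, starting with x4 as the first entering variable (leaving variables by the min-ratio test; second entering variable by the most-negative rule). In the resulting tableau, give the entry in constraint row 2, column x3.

-2/3

Ratio test on column x4 — row 1: (3/2)/(3/4) = 2; row 2: 23/3 = 23/3. Minimum is 2 at row 1 (x1 leaves); pivot element 3/4.
Divide row 1 by 3/4; eliminate column x4 from the other rows.
Second iteration: most negative Z-row entry is -1 in column x2, so x2 enters.
Ratio test on column x2 — row 1: 2/1 = 2; row 2: entry -2 ≤ 0. Minimum is 2 at row 1 (x4 leaves); pivot element 1.
Divide row 1 by 1; eliminate column x2 from the other rows.
After both pivots, the entry at constraint row 2, column x3 is -2/3.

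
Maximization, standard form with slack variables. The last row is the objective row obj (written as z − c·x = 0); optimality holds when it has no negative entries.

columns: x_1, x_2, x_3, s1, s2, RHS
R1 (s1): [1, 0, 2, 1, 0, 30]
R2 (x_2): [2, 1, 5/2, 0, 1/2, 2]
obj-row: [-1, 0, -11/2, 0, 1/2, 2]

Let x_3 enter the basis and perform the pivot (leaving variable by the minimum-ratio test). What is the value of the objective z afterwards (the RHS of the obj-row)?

Ratio test on column x_3 — row 1: 30/2 = 15; row 2: 2/(5/2) = 4/5. Minimum is 4/5 at row 2 (x_2 leaves); pivot element 5/2.
Pivot on row 2; the obj-row RHS becomes 2 − (-11/2)·(4/5) = 32/5.

32/5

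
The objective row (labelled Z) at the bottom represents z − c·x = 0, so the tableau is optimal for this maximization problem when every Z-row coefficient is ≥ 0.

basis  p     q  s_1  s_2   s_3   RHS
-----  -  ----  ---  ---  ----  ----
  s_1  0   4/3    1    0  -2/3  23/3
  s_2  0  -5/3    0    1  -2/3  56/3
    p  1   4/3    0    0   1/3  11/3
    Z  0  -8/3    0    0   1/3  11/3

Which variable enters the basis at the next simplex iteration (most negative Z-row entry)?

q

Negative Z-row entries: q: -8/3.
The most negative is -8/3 in column q, so q enters.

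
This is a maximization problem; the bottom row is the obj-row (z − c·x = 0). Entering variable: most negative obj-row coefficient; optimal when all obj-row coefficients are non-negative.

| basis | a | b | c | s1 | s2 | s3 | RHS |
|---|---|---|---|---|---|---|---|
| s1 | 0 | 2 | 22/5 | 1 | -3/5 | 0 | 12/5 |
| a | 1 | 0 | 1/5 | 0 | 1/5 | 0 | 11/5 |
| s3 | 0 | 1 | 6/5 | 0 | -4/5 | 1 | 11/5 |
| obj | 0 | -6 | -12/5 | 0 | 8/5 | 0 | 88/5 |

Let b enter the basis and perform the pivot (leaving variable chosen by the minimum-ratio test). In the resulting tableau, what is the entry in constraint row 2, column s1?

0

Ratio test on column b — row 1: (12/5)/2 = 6/5; row 2: entry 0 ≤ 0; row 3: (11/5)/1 = 11/5. Minimum is 6/5 at row 1 (s1 leaves); pivot element 2.
Divide row 1 by 2; eliminate column b from the other rows.
Row 2 update in column s1: 0 − 0·(1/2) = 0.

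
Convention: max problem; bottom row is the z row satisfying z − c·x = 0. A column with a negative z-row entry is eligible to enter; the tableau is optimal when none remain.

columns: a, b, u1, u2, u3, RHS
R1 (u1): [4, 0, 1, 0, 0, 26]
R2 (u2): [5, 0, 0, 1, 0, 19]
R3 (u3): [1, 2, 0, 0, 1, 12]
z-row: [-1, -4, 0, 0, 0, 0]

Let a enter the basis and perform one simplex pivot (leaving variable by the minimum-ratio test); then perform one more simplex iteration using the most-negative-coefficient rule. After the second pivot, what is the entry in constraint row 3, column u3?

1/2

Ratio test on column a — row 1: 26/4 = 13/2; row 2: 19/5 = 19/5; row 3: 12/1 = 12. Minimum is 19/5 at row 2 (u2 leaves); pivot element 5.
Divide row 2 by 5; eliminate column a from the other rows.
Second iteration: most negative z-row entry is -4 in column b, so b enters.
Ratio test on column b — row 1: entry 0 ≤ 0; row 2: entry 0 ≤ 0; row 3: (41/5)/2 = 41/10. Minimum is 41/10 at row 3 (u3 leaves); pivot element 2.
Divide row 3 by 2; eliminate column b from the other rows.
After both pivots, the entry at constraint row 3, column u3 is 1/2.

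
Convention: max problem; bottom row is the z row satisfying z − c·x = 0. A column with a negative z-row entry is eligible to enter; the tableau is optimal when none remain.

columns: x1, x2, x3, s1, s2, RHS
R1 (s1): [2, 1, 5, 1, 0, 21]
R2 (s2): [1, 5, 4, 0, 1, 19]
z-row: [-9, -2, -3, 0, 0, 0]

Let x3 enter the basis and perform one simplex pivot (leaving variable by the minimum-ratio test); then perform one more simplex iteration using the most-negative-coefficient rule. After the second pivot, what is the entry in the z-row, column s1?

9/2

Ratio test on column x3 — row 1: 21/5 = 21/5; row 2: 19/4 = 19/4. Minimum is 21/5 at row 1 (s1 leaves); pivot element 5.
Divide row 1 by 5; eliminate column x3 from the other rows.
Second iteration: most negative z-row entry is -39/5 in column x1, so x1 enters.
Ratio test on column x1 — row 1: (21/5)/(2/5) = 21/2; row 2: entry -3/5 ≤ 0. Minimum is 21/2 at row 1 (x3 leaves); pivot element 2/5.
Divide row 1 by 2/5; eliminate column x1 from the other rows.
After both pivots, the entry at the z-row, column s1 is 9/2.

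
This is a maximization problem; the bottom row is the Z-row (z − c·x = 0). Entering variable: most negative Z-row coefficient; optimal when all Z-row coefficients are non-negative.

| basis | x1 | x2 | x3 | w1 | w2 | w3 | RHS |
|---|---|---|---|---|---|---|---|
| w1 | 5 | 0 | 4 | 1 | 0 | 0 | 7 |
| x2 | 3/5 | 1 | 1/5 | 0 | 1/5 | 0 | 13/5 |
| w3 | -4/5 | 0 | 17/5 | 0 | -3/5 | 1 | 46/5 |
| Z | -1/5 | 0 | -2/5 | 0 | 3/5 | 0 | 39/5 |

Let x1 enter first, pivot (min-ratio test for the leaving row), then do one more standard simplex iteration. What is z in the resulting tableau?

17/2

Ratio test on column x1 — row 1: 7/5 = 7/5; row 2: (13/5)/(3/5) = 13/3; row 3: entry -4/5 ≤ 0. Minimum is 7/5 at row 1 (w1 leaves); pivot element 5.
Pivot on row 1; the Z-row RHS becomes 39/5 − (-1/5)·(7/5) = 202/25.
Next entering variable (most negative Z-row entry -6/25): x3.
Ratio test on column x3 — row 1: (7/5)/(4/5) = 7/4; row 2: entry -7/25 ≤ 0; row 3: (258/25)/(101/25) = 258/101. Minimum is 7/4 at row 1 (x1 leaves); pivot element 4/5.
After the second pivot the Z-row RHS is 202/25 − (-6/25)·(7/4) = 17/2.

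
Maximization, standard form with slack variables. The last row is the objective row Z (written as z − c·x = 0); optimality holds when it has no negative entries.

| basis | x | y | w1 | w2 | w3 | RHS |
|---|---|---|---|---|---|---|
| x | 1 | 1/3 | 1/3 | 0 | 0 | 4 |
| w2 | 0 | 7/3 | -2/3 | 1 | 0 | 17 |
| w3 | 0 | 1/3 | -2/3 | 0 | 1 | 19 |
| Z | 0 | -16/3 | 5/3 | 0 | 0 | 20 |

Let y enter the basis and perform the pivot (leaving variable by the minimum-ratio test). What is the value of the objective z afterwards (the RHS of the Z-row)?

Ratio test on column y — row 1: 4/(1/3) = 12; row 2: 17/(7/3) = 51/7; row 3: 19/(1/3) = 57. Minimum is 51/7 at row 2 (w2 leaves); pivot element 7/3.
Pivot on row 2; the Z-row RHS becomes 20 − (-16/3)·(51/7) = 412/7.

412/7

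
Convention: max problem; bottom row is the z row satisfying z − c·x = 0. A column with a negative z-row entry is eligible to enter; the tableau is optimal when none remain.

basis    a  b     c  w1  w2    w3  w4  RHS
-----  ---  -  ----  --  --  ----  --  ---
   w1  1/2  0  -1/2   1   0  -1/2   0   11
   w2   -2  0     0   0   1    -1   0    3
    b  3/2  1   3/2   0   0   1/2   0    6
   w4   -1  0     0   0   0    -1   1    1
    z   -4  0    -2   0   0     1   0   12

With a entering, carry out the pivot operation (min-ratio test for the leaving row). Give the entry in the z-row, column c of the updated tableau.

2

Ratio test on column a — row 1: 11/(1/2) = 22; row 2: entry -2 ≤ 0; row 3: 6/(3/2) = 4; row 4: entry -1 ≤ 0. Minimum is 4 at row 3 (b leaves); pivot element 3/2.
Divide row 3 by 3/2; eliminate column a from the other rows.
z-row update in column c: -2 − (-4)·1 = 2.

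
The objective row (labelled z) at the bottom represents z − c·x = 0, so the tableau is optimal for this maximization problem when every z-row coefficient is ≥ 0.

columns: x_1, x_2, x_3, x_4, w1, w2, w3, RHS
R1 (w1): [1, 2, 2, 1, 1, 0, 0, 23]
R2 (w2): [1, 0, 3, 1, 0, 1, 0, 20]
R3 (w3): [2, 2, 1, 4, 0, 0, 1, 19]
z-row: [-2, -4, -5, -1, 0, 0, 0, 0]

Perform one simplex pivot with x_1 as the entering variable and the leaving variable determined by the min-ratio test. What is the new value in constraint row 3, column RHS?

19/2

Ratio test on column x_1 — row 1: 23/1 = 23; row 2: 20/1 = 20; row 3: 19/2 = 19/2. Minimum is 19/2 at row 3 (w3 leaves); pivot element 2.
Divide row 3 by 2; eliminate column x_1 from the other rows.
In the new row 3, the RHS entry is the old entry divided by the pivot: 19/2 = 19/2.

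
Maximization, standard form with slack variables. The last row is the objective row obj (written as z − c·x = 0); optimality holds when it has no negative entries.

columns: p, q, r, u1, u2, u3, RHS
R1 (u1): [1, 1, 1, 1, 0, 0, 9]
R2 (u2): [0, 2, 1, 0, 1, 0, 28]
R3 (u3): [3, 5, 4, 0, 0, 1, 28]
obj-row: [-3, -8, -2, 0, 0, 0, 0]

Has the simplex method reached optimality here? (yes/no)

no

The obj-row has a negative entry -8 in column q, so it is not optimal.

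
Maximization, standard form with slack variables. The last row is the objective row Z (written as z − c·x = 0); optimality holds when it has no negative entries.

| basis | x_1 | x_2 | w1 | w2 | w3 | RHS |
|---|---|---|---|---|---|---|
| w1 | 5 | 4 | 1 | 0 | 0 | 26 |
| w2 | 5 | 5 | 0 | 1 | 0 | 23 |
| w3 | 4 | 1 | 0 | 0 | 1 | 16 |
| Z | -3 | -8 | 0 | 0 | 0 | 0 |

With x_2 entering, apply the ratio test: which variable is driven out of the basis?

w2

Column x_2 entries and ratios — w1: 26/4 = 13/2; w2: 23/5 = 23/5; w3: 16/1 = 16.
Smallest ratio is 23/5 in the row of w2, so w2 leaves.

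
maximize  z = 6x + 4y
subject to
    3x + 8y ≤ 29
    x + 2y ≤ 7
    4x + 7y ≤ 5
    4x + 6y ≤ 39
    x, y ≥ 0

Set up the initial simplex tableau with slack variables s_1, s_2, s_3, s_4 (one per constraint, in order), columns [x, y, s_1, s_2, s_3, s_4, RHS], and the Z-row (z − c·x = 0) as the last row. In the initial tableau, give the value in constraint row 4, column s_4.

Slack s_4 belongs to constraint 4; its column is the unit vector e_4, so the entry in row 4 is 1.

1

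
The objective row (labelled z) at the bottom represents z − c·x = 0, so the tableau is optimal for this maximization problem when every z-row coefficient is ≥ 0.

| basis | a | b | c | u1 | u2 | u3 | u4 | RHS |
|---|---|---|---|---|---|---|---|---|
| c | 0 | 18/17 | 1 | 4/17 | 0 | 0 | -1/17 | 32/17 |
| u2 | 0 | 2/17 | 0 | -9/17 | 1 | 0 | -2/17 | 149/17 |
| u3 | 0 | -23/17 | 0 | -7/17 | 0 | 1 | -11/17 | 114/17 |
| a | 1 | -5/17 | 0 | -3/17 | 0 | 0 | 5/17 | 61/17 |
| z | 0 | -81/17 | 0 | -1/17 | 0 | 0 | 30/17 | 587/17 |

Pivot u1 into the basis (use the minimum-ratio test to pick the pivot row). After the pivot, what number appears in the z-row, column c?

1/4

Ratio test on column u1 — row 1: (32/17)/(4/17) = 8; row 2: entry -9/17 ≤ 0; row 3: entry -7/17 ≤ 0; row 4: entry -3/17 ≤ 0. Minimum is 8 at row 1 (c leaves); pivot element 4/17.
Divide row 1 by 4/17; eliminate column u1 from the other rows.
z-row update in column c: 0 − (-1/17)·(17/4) = 1/4.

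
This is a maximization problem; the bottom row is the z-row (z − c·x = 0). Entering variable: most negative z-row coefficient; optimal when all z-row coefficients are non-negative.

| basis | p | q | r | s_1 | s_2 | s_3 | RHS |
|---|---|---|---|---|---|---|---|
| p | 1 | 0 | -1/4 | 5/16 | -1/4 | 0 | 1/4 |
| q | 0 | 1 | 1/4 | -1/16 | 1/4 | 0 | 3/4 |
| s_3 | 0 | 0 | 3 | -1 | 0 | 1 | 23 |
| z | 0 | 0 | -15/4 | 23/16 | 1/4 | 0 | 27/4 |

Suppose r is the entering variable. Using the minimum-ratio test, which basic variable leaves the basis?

Column r entries and ratios — p: -1/4 ≤ 0, skip; q: (3/4)/(1/4) = 3; s_3: 23/3 = 23/3.
Smallest ratio is 3 in the row of q, so q leaves.

q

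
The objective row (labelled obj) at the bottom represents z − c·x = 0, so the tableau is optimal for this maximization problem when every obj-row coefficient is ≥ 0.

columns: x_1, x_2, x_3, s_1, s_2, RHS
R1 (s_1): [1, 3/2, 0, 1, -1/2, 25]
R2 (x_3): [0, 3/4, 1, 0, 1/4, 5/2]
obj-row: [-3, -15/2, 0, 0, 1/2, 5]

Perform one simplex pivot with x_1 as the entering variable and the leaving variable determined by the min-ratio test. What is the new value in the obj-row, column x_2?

Ratio test on column x_1 — row 1: 25/1 = 25; row 2: entry 0 ≤ 0. Minimum is 25 at row 1 (s_1 leaves); pivot element 1.
Divide row 1 by 1; eliminate column x_1 from the other rows.
obj-row update in column x_2: -15/2 − (-3)·(3/2) = -3.

-3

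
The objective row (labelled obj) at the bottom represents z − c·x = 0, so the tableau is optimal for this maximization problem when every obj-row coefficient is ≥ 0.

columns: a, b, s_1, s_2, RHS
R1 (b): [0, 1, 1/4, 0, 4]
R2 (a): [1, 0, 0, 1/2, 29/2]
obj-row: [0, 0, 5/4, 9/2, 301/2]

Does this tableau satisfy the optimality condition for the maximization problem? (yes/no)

Every obj-row coefficient is ≥ 0, so the tableau is optimal.

yes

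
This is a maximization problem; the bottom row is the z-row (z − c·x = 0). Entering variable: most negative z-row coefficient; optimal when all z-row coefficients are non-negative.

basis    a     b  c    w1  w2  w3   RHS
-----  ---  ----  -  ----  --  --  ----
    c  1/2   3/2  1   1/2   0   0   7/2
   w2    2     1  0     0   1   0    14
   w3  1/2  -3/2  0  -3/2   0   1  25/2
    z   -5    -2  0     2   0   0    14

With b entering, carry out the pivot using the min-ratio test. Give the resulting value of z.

Ratio test on column b — row 1: (7/2)/(3/2) = 7/3; row 2: 14/1 = 14; row 3: entry -3/2 ≤ 0. Minimum is 7/3 at row 1 (c leaves); pivot element 3/2.
Pivot on row 1; the z-row RHS becomes 14 − (-2)·(7/3) = 56/3.

56/3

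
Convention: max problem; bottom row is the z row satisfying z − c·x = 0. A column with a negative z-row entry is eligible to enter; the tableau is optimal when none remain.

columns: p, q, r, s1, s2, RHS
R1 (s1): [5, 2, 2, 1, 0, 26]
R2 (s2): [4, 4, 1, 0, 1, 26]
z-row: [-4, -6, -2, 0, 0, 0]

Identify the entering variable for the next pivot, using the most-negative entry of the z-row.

Negative z-row entries: p: -4, q: -6, r: -2.
The most negative is -6 in column q, so q enters.

q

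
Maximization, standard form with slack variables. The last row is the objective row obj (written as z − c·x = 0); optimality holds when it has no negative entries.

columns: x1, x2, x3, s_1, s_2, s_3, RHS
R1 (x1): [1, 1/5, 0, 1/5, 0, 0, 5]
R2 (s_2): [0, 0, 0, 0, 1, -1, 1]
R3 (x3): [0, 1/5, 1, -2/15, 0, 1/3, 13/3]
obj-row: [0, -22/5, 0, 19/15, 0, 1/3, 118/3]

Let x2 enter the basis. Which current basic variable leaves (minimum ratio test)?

x3

Column x2 entries and ratios — x1: 5/(1/5) = 25; s_2: 0 ≤ 0, skip; x3: (13/3)/(1/5) = 65/3.
Smallest ratio is 65/3 in the row of x3, so x3 leaves.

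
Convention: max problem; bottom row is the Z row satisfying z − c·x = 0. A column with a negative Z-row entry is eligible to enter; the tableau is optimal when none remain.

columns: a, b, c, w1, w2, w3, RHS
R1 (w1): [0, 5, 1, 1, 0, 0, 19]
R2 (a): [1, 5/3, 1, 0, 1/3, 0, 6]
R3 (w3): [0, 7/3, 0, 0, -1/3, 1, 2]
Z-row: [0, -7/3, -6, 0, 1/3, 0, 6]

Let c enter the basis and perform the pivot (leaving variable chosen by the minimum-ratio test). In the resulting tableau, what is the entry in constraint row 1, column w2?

Ratio test on column c — row 1: 19/1 = 19; row 2: 6/1 = 6; row 3: entry 0 ≤ 0. Minimum is 6 at row 2 (a leaves); pivot element 1.
Divide row 2 by 1; eliminate column c from the other rows.
Row 1 update in column w2: 0 − 1·(1/3) = -1/3.

-1/3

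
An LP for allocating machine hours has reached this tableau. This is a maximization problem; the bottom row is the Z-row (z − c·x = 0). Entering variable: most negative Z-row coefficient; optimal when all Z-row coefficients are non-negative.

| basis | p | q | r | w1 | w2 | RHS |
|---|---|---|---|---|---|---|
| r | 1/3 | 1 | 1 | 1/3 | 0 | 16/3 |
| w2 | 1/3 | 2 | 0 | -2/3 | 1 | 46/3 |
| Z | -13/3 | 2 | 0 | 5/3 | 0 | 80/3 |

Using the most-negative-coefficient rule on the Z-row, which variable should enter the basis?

Negative Z-row entries: p: -13/3.
The most negative is -13/3 in column p, so p enters.

p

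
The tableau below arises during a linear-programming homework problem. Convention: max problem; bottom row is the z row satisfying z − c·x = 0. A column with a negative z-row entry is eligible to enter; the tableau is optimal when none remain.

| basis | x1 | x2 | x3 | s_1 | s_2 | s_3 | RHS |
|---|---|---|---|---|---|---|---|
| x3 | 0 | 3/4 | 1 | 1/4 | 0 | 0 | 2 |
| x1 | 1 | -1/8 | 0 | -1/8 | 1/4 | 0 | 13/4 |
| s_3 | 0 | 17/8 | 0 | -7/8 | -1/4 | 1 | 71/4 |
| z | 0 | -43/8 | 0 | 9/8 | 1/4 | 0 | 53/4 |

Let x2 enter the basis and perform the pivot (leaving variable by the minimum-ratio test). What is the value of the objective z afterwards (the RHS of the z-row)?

Ratio test on column x2 — row 1: 2/(3/4) = 8/3; row 2: entry -1/8 ≤ 0; row 3: (71/4)/(17/8) = 142/17. Minimum is 8/3 at row 1 (x3 leaves); pivot element 3/4.
Pivot on row 1; the z-row RHS becomes 53/4 − (-43/8)·(8/3) = 331/12.

331/12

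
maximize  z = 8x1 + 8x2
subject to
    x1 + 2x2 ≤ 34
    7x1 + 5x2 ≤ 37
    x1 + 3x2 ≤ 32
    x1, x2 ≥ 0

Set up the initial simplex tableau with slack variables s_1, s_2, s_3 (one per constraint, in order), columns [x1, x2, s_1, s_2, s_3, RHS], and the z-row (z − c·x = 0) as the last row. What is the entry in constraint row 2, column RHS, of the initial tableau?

The RHS of constraint 2 is b_2 = 37.

37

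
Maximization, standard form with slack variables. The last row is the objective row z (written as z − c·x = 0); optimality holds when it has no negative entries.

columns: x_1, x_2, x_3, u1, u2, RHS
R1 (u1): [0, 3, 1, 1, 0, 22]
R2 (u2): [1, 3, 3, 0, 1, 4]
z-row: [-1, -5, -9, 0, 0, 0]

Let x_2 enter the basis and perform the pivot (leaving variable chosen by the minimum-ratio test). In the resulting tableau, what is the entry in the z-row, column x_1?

2/3

Ratio test on column x_2 — row 1: 22/3 = 22/3; row 2: 4/3 = 4/3. Minimum is 4/3 at row 2 (u2 leaves); pivot element 3.
Divide row 2 by 3; eliminate column x_2 from the other rows.
z-row update in column x_1: -1 − (-5)·(1/3) = 2/3.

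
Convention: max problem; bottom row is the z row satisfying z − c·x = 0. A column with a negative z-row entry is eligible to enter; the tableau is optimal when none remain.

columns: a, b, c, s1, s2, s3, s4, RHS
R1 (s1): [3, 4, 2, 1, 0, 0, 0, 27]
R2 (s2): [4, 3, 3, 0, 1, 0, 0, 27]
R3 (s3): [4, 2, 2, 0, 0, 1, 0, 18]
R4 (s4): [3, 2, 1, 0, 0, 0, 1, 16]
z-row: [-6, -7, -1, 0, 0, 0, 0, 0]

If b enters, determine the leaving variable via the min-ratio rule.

s1

Column b entries and ratios — s1: 27/4 = 27/4; s2: 27/3 = 9; s3: 18/2 = 9; s4: 16/2 = 8.
Smallest ratio is 27/4 in the row of s1, so s1 leaves.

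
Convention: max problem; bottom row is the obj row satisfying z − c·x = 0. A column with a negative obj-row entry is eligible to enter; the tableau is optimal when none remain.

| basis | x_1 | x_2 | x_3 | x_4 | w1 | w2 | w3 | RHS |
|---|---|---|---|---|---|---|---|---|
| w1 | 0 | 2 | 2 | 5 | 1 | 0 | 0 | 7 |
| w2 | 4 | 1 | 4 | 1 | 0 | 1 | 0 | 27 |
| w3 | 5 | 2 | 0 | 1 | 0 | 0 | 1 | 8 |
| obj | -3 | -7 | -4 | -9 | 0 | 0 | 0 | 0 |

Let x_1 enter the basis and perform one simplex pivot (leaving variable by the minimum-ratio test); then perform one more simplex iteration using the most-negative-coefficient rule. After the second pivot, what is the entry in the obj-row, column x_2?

-61/25

Ratio test on column x_1 — row 1: entry 0 ≤ 0; row 2: 27/4 = 27/4; row 3: 8/5 = 8/5. Minimum is 8/5 at row 3 (w3 leaves); pivot element 5.
Divide row 3 by 5; eliminate column x_1 from the other rows.
Second iteration: most negative obj-row entry is -42/5 in column x_4, so x_4 enters.
Ratio test on column x_4 — row 1: 7/5 = 7/5; row 2: (103/5)/(1/5) = 103; row 3: (8/5)/(1/5) = 8. Minimum is 7/5 at row 1 (w1 leaves); pivot element 5.
Divide row 1 by 5; eliminate column x_4 from the other rows.
After both pivots, the entry at the obj-row, column x_2 is -61/25.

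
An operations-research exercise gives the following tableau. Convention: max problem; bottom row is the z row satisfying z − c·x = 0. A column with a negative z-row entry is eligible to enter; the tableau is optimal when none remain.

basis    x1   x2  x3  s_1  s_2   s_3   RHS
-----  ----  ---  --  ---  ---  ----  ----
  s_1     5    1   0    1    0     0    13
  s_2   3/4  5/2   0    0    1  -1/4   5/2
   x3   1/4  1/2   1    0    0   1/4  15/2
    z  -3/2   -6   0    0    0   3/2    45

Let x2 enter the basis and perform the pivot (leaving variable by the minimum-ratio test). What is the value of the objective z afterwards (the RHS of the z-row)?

Ratio test on column x2 — row 1: 13/1 = 13; row 2: (5/2)/(5/2) = 1; row 3: (15/2)/(1/2) = 15. Minimum is 1 at row 2 (s_2 leaves); pivot element 5/2.
Pivot on row 2; the z-row RHS becomes 45 − (-6)·1 = 51.

51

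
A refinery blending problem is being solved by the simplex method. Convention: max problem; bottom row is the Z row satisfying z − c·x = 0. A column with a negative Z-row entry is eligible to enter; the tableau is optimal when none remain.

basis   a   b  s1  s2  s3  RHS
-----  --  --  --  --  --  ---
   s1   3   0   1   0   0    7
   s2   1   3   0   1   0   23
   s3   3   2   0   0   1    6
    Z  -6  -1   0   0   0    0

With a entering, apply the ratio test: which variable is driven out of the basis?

s3

Column a entries and ratios — s1: 7/3 = 7/3; s2: 23/1 = 23; s3: 6/3 = 2.
Smallest ratio is 2 in the row of s3, so s3 leaves.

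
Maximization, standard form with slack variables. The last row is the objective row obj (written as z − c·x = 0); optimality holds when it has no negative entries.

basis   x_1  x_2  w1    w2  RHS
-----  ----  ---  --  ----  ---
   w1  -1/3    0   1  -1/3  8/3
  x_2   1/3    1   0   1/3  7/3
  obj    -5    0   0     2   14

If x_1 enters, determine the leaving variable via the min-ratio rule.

Column x_1 entries and ratios — w1: -1/3 ≤ 0, skip; x_2: (7/3)/(1/3) = 7.
Smallest ratio is 7 in the row of x_2, so x_2 leaves.

x_2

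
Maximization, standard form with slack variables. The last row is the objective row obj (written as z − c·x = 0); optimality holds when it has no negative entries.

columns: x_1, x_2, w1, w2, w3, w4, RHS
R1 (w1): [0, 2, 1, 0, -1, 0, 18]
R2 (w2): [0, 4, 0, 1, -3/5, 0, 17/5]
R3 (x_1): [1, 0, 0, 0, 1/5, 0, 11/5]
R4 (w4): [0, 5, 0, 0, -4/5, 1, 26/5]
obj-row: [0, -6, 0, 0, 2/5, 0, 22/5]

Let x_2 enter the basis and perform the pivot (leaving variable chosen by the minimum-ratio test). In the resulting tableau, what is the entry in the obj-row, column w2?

3/2

Ratio test on column x_2 — row 1: 18/2 = 9; row 2: (17/5)/4 = 17/20; row 3: entry 0 ≤ 0; row 4: (26/5)/5 = 26/25. Minimum is 17/20 at row 2 (w2 leaves); pivot element 4.
Divide row 2 by 4; eliminate column x_2 from the other rows.
obj-row update in column w2: 0 − (-6)·(1/4) = 3/2.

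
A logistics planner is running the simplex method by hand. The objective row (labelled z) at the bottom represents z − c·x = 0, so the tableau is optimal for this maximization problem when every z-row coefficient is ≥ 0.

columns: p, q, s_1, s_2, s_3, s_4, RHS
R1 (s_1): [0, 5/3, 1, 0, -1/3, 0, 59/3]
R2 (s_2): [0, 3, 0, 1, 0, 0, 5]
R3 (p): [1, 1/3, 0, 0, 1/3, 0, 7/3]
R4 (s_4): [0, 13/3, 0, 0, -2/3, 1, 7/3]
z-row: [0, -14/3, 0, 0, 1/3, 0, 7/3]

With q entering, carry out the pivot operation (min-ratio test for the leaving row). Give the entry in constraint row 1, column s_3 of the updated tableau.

Ratio test on column q — row 1: (59/3)/(5/3) = 59/5; row 2: 5/3 = 5/3; row 3: (7/3)/(1/3) = 7; row 4: (7/3)/(13/3) = 7/13. Minimum is 7/13 at row 4 (s_4 leaves); pivot element 13/3.
Divide row 4 by 13/3; eliminate column q from the other rows.
Row 1 update in column s_3: -1/3 − (5/3)·(-2/13) = -1/13.

-1/13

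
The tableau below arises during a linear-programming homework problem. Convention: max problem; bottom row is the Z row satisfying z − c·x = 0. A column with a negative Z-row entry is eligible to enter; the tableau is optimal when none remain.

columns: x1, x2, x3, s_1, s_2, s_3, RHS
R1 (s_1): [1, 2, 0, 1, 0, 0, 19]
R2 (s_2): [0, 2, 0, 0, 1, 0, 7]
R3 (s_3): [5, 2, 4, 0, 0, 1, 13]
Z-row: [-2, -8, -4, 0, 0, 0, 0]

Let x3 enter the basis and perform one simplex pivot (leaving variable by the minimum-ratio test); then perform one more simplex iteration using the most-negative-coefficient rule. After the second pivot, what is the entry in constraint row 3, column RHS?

Ratio test on column x3 — row 1: entry 0 ≤ 0; row 2: entry 0 ≤ 0; row 3: 13/4 = 13/4. Minimum is 13/4 at row 3 (s_3 leaves); pivot element 4.
Divide row 3 by 4; eliminate column x3 from the other rows.
Second iteration: most negative Z-row entry is -6 in column x2, so x2 enters.
Ratio test on column x2 — row 1: 19/2 = 19/2; row 2: 7/2 = 7/2; row 3: (13/4)/(1/2) = 13/2. Minimum is 7/2 at row 2 (s_2 leaves); pivot element 2.
Divide row 2 by 2; eliminate column x2 from the other rows.
After both pivots, the entry at constraint row 3, column RHS is 3/2.

3/2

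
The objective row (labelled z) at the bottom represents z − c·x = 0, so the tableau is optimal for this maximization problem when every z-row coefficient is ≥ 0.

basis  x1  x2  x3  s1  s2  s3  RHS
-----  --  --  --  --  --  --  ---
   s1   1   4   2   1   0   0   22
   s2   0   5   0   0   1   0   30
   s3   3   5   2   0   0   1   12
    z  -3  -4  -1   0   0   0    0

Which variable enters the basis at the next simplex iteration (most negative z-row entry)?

x2

Negative z-row entries: x1: -3, x2: -4, x3: -1.
The most negative is -4 in column x2, so x2 enters.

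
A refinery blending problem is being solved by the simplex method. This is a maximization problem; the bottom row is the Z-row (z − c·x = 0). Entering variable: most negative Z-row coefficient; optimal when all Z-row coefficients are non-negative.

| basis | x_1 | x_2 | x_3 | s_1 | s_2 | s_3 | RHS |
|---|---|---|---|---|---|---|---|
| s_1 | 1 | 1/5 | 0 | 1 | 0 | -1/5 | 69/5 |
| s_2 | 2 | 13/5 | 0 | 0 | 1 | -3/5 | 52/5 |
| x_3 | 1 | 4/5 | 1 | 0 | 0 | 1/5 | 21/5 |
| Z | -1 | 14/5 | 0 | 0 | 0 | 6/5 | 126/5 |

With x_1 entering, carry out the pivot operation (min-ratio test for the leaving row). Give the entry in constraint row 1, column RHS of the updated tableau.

Ratio test on column x_1 — row 1: (69/5)/1 = 69/5; row 2: (52/5)/2 = 26/5; row 3: (21/5)/1 = 21/5. Minimum is 21/5 at row 3 (x_3 leaves); pivot element 1.
Divide row 3 by 1; eliminate column x_1 from the other rows.
Row 1 update in column RHS: 69/5 − 1·(21/5) = 48/5.

48/5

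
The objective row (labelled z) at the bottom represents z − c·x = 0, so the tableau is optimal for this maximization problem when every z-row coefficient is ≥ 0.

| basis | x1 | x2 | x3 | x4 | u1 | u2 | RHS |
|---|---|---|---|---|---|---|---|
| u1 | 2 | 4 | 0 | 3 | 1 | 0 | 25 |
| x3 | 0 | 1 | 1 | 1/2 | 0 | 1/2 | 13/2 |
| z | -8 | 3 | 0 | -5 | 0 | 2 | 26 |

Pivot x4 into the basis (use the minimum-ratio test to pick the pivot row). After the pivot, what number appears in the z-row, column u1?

Ratio test on column x4 — row 1: 25/3 = 25/3; row 2: (13/2)/(1/2) = 13. Minimum is 25/3 at row 1 (u1 leaves); pivot element 3.
Divide row 1 by 3; eliminate column x4 from the other rows.
z-row update in column u1: 0 − (-5)·(1/3) = 5/3.

5/3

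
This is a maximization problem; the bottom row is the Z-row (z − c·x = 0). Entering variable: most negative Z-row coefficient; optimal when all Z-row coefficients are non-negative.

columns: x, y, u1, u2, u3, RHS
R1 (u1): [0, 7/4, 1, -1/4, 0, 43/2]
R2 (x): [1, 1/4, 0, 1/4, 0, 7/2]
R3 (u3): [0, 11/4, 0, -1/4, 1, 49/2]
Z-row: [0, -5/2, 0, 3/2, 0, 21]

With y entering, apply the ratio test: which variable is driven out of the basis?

u3

Column y entries and ratios — u1: (43/2)/(7/4) = 86/7; x: (7/2)/(1/4) = 14; u3: (49/2)/(11/4) = 98/11.
Smallest ratio is 98/11 in the row of u3, so u3 leaves.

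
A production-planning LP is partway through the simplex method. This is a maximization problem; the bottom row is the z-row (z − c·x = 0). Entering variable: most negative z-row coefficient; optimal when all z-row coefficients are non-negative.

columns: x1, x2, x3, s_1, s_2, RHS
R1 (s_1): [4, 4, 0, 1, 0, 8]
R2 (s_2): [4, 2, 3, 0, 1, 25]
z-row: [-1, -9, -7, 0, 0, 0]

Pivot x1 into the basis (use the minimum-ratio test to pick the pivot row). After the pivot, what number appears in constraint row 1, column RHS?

Ratio test on column x1 — row 1: 8/4 = 2; row 2: 25/4 = 25/4. Minimum is 2 at row 1 (s_1 leaves); pivot element 4.
Divide row 1 by 4; eliminate column x1 from the other rows.
In the new row 1, the RHS entry is the old entry divided by the pivot: 8/4 = 2.

2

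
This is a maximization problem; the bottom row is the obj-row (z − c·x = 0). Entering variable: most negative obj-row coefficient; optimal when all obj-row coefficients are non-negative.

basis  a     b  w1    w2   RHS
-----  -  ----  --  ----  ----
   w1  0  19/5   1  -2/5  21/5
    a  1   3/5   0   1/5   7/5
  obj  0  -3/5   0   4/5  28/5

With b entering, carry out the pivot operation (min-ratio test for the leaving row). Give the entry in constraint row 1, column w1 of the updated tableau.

Ratio test on column b — row 1: (21/5)/(19/5) = 21/19; row 2: (7/5)/(3/5) = 7/3. Minimum is 21/19 at row 1 (w1 leaves); pivot element 19/5.
Divide row 1 by 19/5; eliminate column b from the other rows.
In the new row 1, the w1 entry is the old entry divided by the pivot: 1/(19/5) = 5/19.

5/19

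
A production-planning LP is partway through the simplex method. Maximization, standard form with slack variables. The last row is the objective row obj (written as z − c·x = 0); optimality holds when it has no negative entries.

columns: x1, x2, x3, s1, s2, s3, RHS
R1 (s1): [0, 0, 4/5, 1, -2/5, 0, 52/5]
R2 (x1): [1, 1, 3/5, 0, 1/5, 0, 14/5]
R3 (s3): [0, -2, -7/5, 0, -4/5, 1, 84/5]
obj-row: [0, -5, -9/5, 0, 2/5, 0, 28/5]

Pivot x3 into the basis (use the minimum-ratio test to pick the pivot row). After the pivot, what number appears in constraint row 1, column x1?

-4/3

Ratio test on column x3 — row 1: (52/5)/(4/5) = 13; row 2: (14/5)/(3/5) = 14/3; row 3: entry -7/5 ≤ 0. Minimum is 14/3 at row 2 (x1 leaves); pivot element 3/5.
Divide row 2 by 3/5; eliminate column x3 from the other rows.
Row 1 update in column x1: 0 − (4/5)·(5/3) = -4/3.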